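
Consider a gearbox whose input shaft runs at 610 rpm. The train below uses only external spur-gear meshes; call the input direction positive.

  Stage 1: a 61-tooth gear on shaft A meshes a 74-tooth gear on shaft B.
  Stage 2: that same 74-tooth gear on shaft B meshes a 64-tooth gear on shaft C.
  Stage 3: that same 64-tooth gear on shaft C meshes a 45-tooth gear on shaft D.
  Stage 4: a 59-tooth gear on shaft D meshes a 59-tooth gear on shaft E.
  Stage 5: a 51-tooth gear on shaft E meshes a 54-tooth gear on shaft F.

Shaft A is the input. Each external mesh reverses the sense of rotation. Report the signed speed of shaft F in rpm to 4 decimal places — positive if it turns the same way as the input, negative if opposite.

-780.9506 rpm (opposite to input, |ω| = 780.9506 rpm)

Stage 1 [61T→74T]: ω = 610.0000×61/74 = 502.8378 rpm, dir flips to −; running = −502.8378
Stage 2 [74T→64T]: ω = 502.8378×74/64 = 581.4062 rpm, dir flips to +; running = +581.4062
Stage 3 [64T→45T]: ω = 581.4062×64/45 = 826.8889 rpm, dir flips to −; running = −826.8889
Stage 4 [59T→59T]: ω = 826.8889×59/59 = 826.8889 rpm, dir flips to +; running = +826.8889
Stage 5 [51T→54T]: ω = 826.8889×51/54 = 780.9506 rpm, dir flips to −; running = −780.9506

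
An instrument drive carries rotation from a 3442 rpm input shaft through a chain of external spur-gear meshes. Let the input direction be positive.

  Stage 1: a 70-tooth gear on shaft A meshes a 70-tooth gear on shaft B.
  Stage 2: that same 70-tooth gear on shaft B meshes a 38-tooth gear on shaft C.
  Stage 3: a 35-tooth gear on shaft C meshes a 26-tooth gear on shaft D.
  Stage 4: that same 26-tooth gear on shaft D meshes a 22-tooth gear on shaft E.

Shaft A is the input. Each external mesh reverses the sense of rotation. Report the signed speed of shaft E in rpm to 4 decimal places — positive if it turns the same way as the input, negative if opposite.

Stage 1 [70T→70T]: ω = 3442.0000×70/70 = 3442.0000 rpm, dir flips to −; running = −3442.0000
Stage 2 [70T→38T]: ω = 3442.0000×70/38 = 6340.5263 rpm, dir flips to +; running = +6340.5263
Stage 3 [35T→26T]: ω = 6340.5263×35/26 = 8535.3239 rpm, dir flips to −; running = −8535.3239
Stage 4 [26T→22T]: ω = 8535.3239×26/22 = 10087.2010 rpm, dir flips to +; running = +10087.2010

+10087.2010 rpm (same as input, |ω| = 10087.2010 rpm)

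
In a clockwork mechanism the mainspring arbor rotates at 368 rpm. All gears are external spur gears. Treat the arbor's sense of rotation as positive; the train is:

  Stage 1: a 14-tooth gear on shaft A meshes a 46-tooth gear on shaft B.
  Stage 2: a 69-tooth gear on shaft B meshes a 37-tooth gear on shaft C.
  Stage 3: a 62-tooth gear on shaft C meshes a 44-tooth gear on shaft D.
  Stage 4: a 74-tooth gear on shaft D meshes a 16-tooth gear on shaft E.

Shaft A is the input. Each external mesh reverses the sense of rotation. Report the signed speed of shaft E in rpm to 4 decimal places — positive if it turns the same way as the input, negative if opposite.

+1361.1818 rpm (same as input, |ω| = 1361.1818 rpm)

Stage 1 [14T→46T]: ω = 368.0000×14/46 = 112.0000 rpm, dir flips to −; running = −112.0000
Stage 2 [69T→37T]: ω = 112.0000×69/37 = 208.8649 rpm, dir flips to +; running = +208.8649
Stage 3 [62T→44T]: ω = 208.8649×62/44 = 294.3096 rpm, dir flips to −; running = −294.3096
Stage 4 [74T→16T]: ω = 294.3096×74/16 = 1361.1818 rpm, dir flips to +; running = +1361.1818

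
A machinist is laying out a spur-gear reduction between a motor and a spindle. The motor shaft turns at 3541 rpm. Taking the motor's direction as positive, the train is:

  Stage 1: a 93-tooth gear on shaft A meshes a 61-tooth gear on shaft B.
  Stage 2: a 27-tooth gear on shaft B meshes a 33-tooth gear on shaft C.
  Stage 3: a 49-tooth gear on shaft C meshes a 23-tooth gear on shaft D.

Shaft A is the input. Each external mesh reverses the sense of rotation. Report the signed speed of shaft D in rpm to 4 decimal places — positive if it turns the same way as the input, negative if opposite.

-9410.1622 rpm (opposite to input, |ω| = 9410.1622 rpm)

Stage 1 [93T→61T]: ω = 3541.0000×93/61 = 5398.5738 rpm, dir flips to −; running = −5398.5738
Stage 2 [27T→33T]: ω = 5398.5738×27/33 = 4417.0149 rpm, dir flips to +; running = +4417.0149
Stage 3 [49T→23T]: ω = 4417.0149×49/23 = 9410.1622 rpm, dir flips to −; running = −9410.1622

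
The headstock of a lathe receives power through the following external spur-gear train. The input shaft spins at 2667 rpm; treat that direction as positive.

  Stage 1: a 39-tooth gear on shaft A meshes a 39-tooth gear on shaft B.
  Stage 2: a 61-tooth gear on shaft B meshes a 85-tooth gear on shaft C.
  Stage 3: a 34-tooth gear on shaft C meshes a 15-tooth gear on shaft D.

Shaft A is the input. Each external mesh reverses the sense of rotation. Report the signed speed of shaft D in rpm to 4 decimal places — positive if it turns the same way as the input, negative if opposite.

Stage 1 [39T→39T]: ω = 2667.0000×39/39 = 2667.0000 rpm, dir flips to −; running = −2667.0000
Stage 2 [61T→85T]: ω = 2667.0000×61/85 = 1913.9647 rpm, dir flips to +; running = +1913.9647
Stage 3 [34T→15T]: ω = 1913.9647×34/15 = 4338.3200 rpm, dir flips to −; running = −4338.3200

-4338.3200 rpm (opposite to input, |ω| = 4338.3200 rpm)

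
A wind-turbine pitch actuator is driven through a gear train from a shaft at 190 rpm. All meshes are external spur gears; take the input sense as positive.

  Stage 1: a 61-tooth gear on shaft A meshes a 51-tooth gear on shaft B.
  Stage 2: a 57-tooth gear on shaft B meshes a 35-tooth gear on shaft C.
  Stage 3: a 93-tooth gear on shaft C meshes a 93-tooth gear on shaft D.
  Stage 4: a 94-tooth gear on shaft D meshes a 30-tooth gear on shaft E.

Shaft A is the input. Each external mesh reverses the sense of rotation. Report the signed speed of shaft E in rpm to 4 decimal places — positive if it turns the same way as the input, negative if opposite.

+1159.6493 rpm (same as input, |ω| = 1159.6493 rpm)

Stage 1 [61T→51T]: ω = 190.0000×61/51 = 227.2549 rpm, dir flips to −; running = −227.2549
Stage 2 [57T→35T]: ω = 227.2549×57/35 = 370.1008 rpm, dir flips to +; running = +370.1008
Stage 3 [93T→93T]: ω = 370.1008×93/93 = 370.1008 rpm, dir flips to −; running = −370.1008
Stage 4 [94T→30T]: ω = 370.1008×94/30 = 1159.6493 rpm, dir flips to +; running = +1159.6493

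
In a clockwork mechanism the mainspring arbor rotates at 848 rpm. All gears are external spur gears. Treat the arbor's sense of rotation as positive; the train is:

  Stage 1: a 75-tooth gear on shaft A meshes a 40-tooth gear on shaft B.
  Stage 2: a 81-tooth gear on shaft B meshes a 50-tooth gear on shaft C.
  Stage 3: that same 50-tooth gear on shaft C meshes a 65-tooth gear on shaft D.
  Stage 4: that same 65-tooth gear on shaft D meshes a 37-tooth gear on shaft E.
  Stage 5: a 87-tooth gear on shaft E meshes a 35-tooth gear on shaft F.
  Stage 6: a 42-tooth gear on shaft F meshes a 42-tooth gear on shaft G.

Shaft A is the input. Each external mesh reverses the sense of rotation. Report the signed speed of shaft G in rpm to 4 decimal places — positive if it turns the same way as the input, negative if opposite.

+8652.3012 rpm (same as input, |ω| = 8652.3012 rpm)

Stage 1 [75T→40T]: ω = 848.0000×75/40 = 1590.0000 rpm, dir flips to −; running = −1590.0000
Stage 2 [81T→50T]: ω = 1590.0000×81/50 = 2575.8000 rpm, dir flips to +; running = +2575.8000
Stage 3 [50T→65T]: ω = 2575.8000×50/65 = 1981.3846 rpm, dir flips to −; running = −1981.3846
Stage 4 [65T→37T]: ω = 1981.3846×65/37 = 3480.8108 rpm, dir flips to +; running = +3480.8108
Stage 5 [87T→35T]: ω = 3480.8108×87/35 = 8652.3012 rpm, dir flips to −; running = −8652.3012
Stage 6 [42T→42T]: ω = 8652.3012×42/42 = 8652.3012 rpm, dir flips to +; running = +8652.3012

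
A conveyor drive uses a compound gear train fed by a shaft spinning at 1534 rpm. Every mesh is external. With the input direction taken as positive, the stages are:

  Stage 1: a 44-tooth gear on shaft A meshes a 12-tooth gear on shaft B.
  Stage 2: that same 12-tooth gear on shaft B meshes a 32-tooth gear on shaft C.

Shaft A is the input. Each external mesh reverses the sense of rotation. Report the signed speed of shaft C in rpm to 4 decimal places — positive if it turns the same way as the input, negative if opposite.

Stage 1 [44T→12T]: ω = 1534.0000×44/12 = 5624.6667 rpm, dir flips to −; running = −5624.6667
Stage 2 [12T→32T]: ω = 5624.6667×12/32 = 2109.2500 rpm, dir flips to +; running = +2109.2500

+2109.2500 rpm (same as input, |ω| = 2109.2500 rpm)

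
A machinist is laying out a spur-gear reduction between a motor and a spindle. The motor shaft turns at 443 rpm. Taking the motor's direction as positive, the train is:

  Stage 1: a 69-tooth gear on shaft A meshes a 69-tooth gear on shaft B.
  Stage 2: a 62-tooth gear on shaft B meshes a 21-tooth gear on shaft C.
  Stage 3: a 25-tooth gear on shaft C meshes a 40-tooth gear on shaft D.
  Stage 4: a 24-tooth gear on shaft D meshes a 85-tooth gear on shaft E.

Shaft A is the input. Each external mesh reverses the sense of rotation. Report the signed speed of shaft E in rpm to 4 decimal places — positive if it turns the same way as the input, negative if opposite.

+230.8067 rpm (same as input, |ω| = 230.8067 rpm)

Stage 1 [69T→69T]: ω = 443.0000×69/69 = 443.0000 rpm, dir flips to −; running = −443.0000
Stage 2 [62T→21T]: ω = 443.0000×62/21 = 1307.9048 rpm, dir flips to +; running = +1307.9048
Stage 3 [25T→40T]: ω = 1307.9048×25/40 = 817.4405 rpm, dir flips to −; running = −817.4405
Stage 4 [24T→85T]: ω = 817.4405×24/85 = 230.8067 rpm, dir flips to +; running = +230.8067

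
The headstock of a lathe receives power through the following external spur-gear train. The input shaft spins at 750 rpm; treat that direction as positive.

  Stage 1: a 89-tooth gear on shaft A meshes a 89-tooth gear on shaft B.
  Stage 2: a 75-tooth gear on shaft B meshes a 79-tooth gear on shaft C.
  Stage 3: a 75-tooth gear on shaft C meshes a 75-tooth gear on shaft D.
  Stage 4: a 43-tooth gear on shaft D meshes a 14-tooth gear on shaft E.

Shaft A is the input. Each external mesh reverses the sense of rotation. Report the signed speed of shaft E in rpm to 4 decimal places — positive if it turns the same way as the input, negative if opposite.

+2186.9349 rpm (same as input, |ω| = 2186.9349 rpm)

Stage 1 [89T→89T]: ω = 750.0000×89/89 = 750.0000 rpm, dir flips to −; running = −750.0000
Stage 2 [75T→79T]: ω = 750.0000×75/79 = 712.0253 rpm, dir flips to +; running = +712.0253
Stage 3 [75T→75T]: ω = 712.0253×75/75 = 712.0253 rpm, dir flips to −; running = −712.0253
Stage 4 [43T→14T]: ω = 712.0253×43/14 = 2186.9349 rpm, dir flips to +; running = +2186.9349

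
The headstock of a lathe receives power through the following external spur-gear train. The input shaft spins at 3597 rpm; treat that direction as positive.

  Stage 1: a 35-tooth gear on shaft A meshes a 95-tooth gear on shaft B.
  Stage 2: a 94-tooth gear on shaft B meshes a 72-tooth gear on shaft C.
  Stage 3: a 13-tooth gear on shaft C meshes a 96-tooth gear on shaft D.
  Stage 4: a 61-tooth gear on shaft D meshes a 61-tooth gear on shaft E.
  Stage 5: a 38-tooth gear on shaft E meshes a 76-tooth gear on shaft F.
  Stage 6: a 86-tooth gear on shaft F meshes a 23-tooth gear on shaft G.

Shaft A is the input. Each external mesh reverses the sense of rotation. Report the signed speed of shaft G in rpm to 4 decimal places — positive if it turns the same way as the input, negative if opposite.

Stage 1 [35T→95T]: ω = 3597.0000×35/95 = 1325.2105 rpm, dir flips to −; running = −1325.2105
Stage 2 [94T→72T]: ω = 1325.2105×94/72 = 1730.1360 rpm, dir flips to +; running = +1730.1360
Stage 3 [13T→96T]: ω = 1730.1360×13/96 = 234.2892 rpm, dir flips to −; running = −234.2892
Stage 4 [61T→61T]: ω = 234.2892×61/61 = 234.2892 rpm, dir flips to +; running = +234.2892
Stage 5 [38T→76T]: ω = 234.2892×38/76 = 117.1446 rpm, dir flips to −; running = −117.1446
Stage 6 [86T→23T]: ω = 117.1446×86/23 = 438.0190 rpm, dir flips to +; running = +438.0190

+438.0190 rpm (same as input, |ω| = 438.0190 rpm)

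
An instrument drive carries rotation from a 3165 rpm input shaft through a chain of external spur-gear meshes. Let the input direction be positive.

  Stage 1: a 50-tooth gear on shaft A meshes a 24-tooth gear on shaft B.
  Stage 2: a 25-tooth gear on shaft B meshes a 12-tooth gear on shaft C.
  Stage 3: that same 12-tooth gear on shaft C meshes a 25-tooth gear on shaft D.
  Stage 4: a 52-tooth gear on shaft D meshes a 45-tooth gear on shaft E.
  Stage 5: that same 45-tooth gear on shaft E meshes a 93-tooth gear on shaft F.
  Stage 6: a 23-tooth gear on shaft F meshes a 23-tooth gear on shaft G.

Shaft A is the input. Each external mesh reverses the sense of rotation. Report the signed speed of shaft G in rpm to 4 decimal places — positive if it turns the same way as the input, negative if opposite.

Stage 1 [50T→24T]: ω = 3165.0000×50/24 = 6593.7500 rpm, dir flips to −; running = −6593.7500
Stage 2 [25T→12T]: ω = 6593.7500×25/12 = 13736.9792 rpm, dir flips to +; running = +13736.9792
Stage 3 [12T→25T]: ω = 13736.9792×12/25 = 6593.7500 rpm, dir flips to −; running = −6593.7500
Stage 4 [52T→45T]: ω = 6593.7500×52/45 = 7619.4444 rpm, dir flips to +; running = +7619.4444
Stage 5 [45T→93T]: ω = 7619.4444×45/93 = 3686.8280 rpm, dir flips to −; running = −3686.8280
Stage 6 [23T→23T]: ω = 3686.8280×23/23 = 3686.8280 rpm, dir flips to +; running = +3686.8280

+3686.8280 rpm (same as input, |ω| = 3686.8280 rpm)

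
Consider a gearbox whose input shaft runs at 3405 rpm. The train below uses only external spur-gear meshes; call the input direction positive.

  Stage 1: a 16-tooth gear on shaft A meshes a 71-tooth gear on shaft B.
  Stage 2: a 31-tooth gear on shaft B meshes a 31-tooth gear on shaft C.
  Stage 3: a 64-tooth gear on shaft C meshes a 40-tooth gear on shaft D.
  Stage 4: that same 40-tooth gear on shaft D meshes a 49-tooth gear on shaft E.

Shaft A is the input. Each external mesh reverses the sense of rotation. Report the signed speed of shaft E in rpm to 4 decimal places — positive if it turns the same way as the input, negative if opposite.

Stage 1 [16T→71T]: ω = 3405.0000×16/71 = 767.3239 rpm, dir flips to −; running = −767.3239
Stage 2 [31T→31T]: ω = 767.3239×31/31 = 767.3239 rpm, dir flips to +; running = +767.3239
Stage 3 [64T→40T]: ω = 767.3239×64/40 = 1227.7183 rpm, dir flips to −; running = −1227.7183
Stage 4 [40T→49T]: ω = 1227.7183×40/49 = 1002.2190 rpm, dir flips to +; running = +1002.2190

+1002.2190 rpm (same as input, |ω| = 1002.2190 rpm)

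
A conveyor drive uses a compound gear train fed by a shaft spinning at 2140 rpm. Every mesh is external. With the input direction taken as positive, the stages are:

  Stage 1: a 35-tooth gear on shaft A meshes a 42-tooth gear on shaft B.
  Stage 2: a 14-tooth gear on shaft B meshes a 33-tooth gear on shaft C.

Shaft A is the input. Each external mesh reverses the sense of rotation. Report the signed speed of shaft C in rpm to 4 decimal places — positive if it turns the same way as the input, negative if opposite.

Stage 1 [35T→42T]: ω = 2140.0000×35/42 = 1783.3333 rpm, dir flips to −; running = −1783.3333
Stage 2 [14T→33T]: ω = 1783.3333×14/33 = 756.5657 rpm, dir flips to +; running = +756.5657

+756.5657 rpm (same as input, |ω| = 756.5657 rpm)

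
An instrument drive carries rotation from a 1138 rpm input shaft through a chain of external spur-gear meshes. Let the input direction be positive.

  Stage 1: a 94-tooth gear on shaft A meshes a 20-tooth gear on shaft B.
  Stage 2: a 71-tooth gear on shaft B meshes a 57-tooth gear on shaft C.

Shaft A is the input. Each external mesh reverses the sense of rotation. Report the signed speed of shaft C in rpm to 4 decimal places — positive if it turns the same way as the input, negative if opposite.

+6662.2912 rpm (same as input, |ω| = 6662.2912 rpm)

Stage 1 [94T→20T]: ω = 1138.0000×94/20 = 5348.6000 rpm, dir flips to −; running = −5348.6000
Stage 2 [71T→57T]: ω = 5348.6000×71/57 = 6662.2912 rpm, dir flips to +; running = +6662.2912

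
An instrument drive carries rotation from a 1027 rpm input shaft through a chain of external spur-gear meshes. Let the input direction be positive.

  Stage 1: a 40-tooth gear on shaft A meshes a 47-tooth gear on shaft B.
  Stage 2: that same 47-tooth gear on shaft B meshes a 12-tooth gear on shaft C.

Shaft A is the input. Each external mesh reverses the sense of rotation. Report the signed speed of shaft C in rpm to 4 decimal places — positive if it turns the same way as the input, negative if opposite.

+3423.3333 rpm (same as input, |ω| = 3423.3333 rpm)

Stage 1 [40T→47T]: ω = 1027.0000×40/47 = 874.0426 rpm, dir flips to −; running = −874.0426
Stage 2 [47T→12T]: ω = 874.0426×47/12 = 3423.3333 rpm, dir flips to +; running = +3423.3333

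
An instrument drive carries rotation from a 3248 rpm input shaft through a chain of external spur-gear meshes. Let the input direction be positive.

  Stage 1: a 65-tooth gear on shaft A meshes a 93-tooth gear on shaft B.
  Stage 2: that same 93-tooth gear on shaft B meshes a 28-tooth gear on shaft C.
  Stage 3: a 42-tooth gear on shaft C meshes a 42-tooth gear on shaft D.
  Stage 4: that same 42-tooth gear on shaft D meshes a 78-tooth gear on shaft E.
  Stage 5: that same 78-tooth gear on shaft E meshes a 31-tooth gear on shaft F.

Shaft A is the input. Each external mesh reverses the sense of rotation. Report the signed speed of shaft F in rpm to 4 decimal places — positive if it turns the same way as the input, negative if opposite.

-10215.4839 rpm (opposite to input, |ω| = 10215.4839 rpm)

Stage 1 [65T→93T]: ω = 3248.0000×65/93 = 2270.1075 rpm, dir flips to −; running = −2270.1075
Stage 2 [93T→28T]: ω = 2270.1075×93/28 = 7540.0000 rpm, dir flips to +; running = +7540.0000
Stage 3 [42T→42T]: ω = 7540.0000×42/42 = 7540.0000 rpm, dir flips to −; running = −7540.0000
Stage 4 [42T→78T]: ω = 7540.0000×42/78 = 4060.0000 rpm, dir flips to +; running = +4060.0000
Stage 5 [78T→31T]: ω = 4060.0000×78/31 = 10215.4839 rpm, dir flips to −; running = −10215.4839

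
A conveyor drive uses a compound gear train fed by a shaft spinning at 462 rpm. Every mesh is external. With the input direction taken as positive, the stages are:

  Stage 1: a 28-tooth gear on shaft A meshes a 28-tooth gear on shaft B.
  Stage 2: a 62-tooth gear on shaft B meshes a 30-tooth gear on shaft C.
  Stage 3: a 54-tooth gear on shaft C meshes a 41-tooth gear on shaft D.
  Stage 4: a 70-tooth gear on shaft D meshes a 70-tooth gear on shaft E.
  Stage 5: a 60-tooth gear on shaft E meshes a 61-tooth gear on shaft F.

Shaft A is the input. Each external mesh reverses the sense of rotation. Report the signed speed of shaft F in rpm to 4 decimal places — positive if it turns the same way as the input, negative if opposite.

-1236.9260 rpm (opposite to input, |ω| = 1236.9260 rpm)

Stage 1 [28T→28T]: ω = 462.0000×28/28 = 462.0000 rpm, dir flips to −; running = −462.0000
Stage 2 [62T→30T]: ω = 462.0000×62/30 = 954.8000 rpm, dir flips to +; running = +954.8000
Stage 3 [54T→41T]: ω = 954.8000×54/41 = 1257.5415 rpm, dir flips to −; running = −1257.5415
Stage 4 [70T→70T]: ω = 1257.5415×70/70 = 1257.5415 rpm, dir flips to +; running = +1257.5415
Stage 5 [60T→61T]: ω = 1257.5415×60/61 = 1236.9260 rpm, dir flips to −; running = −1236.9260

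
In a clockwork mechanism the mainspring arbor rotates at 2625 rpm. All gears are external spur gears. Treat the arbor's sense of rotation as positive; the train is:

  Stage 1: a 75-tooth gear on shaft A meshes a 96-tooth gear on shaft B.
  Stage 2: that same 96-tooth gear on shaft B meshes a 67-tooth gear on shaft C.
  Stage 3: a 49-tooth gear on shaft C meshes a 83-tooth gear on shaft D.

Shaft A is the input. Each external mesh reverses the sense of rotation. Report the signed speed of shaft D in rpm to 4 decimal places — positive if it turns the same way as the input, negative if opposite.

Stage 1 [75T→96T]: ω = 2625.0000×75/96 = 2050.7812 rpm, dir flips to −; running = −2050.7812
Stage 2 [96T→67T]: ω = 2050.7812×96/67 = 2938.4328 rpm, dir flips to +; running = +2938.4328
Stage 3 [49T→83T]: ω = 2938.4328×49/83 = 1734.7375 rpm, dir flips to −; running = −1734.7375

-1734.7375 rpm (opposite to input, |ω| = 1734.7375 rpm)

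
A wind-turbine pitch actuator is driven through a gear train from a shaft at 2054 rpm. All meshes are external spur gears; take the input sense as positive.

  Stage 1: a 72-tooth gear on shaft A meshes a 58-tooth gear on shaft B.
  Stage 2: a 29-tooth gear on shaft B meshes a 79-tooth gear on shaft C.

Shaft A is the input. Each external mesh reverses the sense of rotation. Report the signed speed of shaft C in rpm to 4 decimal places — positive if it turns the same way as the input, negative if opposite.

Stage 1 [72T→58T]: ω = 2054.0000×72/58 = 2549.7931 rpm, dir flips to −; running = −2549.7931
Stage 2 [29T→79T]: ω = 2549.7931×29/79 = 936.0000 rpm, dir flips to +; running = +936.0000

+936.0000 rpm (same as input, |ω| = 936.0000 rpm)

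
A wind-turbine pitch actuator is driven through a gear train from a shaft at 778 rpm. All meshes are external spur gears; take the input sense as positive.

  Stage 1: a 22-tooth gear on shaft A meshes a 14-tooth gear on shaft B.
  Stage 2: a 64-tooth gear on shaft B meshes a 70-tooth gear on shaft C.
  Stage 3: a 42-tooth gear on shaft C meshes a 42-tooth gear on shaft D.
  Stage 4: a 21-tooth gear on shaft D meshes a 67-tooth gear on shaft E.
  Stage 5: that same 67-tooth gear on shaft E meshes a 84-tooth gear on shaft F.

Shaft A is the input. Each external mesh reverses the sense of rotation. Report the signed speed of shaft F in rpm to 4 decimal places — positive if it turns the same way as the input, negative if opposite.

-279.4449 rpm (opposite to input, |ω| = 279.4449 rpm)

Stage 1 [22T→14T]: ω = 778.0000×22/14 = 1222.5714 rpm, dir flips to −; running = −1222.5714
Stage 2 [64T→70T]: ω = 1222.5714×64/70 = 1117.7796 rpm, dir flips to +; running = +1117.7796
Stage 3 [42T→42T]: ω = 1117.7796×42/42 = 1117.7796 rpm, dir flips to −; running = −1117.7796
Stage 4 [21T→67T]: ω = 1117.7796×21/67 = 350.3488 rpm, dir flips to +; running = +350.3488
Stage 5 [67T→84T]: ω = 350.3488×67/84 = 279.4449 rpm, dir flips to −; running = −279.4449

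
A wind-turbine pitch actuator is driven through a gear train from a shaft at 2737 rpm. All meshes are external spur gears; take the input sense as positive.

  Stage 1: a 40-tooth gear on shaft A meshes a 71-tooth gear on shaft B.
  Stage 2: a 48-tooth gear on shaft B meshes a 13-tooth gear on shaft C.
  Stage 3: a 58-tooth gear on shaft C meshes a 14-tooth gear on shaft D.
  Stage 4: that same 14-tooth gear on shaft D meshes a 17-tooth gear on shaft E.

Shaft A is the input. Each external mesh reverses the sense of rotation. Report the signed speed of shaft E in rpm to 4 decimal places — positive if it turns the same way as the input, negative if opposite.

Stage 1 [40T→71T]: ω = 2737.0000×40/71 = 1541.9718 rpm, dir flips to −; running = −1541.9718
Stage 2 [48T→13T]: ω = 1541.9718×48/13 = 5693.4345 rpm, dir flips to +; running = +5693.4345
Stage 3 [58T→14T]: ω = 5693.4345×58/14 = 23587.0856 rpm, dir flips to −; running = −23587.0856
Stage 4 [14T→17T]: ω = 23587.0856×14/17 = 19424.6587 rpm, dir flips to +; running = +19424.6587

+19424.6587 rpm (same as input, |ω| = 19424.6587 rpm)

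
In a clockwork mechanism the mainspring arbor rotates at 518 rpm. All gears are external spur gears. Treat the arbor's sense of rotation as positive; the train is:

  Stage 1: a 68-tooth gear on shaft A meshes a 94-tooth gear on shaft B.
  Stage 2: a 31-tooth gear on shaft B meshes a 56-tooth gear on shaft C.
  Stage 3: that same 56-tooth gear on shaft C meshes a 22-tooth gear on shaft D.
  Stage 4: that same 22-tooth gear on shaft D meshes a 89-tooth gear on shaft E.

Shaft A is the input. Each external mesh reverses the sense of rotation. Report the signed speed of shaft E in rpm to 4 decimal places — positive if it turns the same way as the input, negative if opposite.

Stage 1 [68T→94T]: ω = 518.0000×68/94 = 374.7234 rpm, dir flips to −; running = −374.7234
Stage 2 [31T→56T]: ω = 374.7234×31/56 = 207.4362 rpm, dir flips to +; running = +207.4362
Stage 3 [56T→22T]: ω = 207.4362×56/22 = 528.0193 rpm, dir flips to −; running = −528.0193
Stage 4 [22T→89T]: ω = 528.0193×22/89 = 130.5216 rpm, dir flips to +; running = +130.5216

+130.5216 rpm (same as input, |ω| = 130.5216 rpm)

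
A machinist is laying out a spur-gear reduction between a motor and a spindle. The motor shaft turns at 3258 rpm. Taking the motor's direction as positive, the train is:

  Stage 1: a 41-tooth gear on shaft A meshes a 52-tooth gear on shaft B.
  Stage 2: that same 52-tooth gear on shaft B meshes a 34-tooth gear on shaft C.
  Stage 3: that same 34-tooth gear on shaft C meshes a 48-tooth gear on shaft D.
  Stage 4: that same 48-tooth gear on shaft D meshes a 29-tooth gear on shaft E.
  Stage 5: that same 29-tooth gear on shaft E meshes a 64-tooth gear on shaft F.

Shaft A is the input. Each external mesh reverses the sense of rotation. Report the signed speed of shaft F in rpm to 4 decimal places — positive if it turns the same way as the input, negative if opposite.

Stage 1 [41T→52T]: ω = 3258.0000×41/52 = 2568.8077 rpm, dir flips to −; running = −2568.8077
Stage 2 [52T→34T]: ω = 2568.8077×52/34 = 3928.7647 rpm, dir flips to +; running = +3928.7647
Stage 3 [34T→48T]: ω = 3928.7647×34/48 = 2782.8750 rpm, dir flips to −; running = −2782.8750
Stage 4 [48T→29T]: ω = 2782.8750×48/29 = 4606.1379 rpm, dir flips to +; running = +4606.1379
Stage 5 [29T→64T]: ω = 4606.1379×29/64 = 2087.1562 rpm, dir flips to −; running = −2087.1562

-2087.1562 rpm (opposite to input, |ω| = 2087.1562 rpm)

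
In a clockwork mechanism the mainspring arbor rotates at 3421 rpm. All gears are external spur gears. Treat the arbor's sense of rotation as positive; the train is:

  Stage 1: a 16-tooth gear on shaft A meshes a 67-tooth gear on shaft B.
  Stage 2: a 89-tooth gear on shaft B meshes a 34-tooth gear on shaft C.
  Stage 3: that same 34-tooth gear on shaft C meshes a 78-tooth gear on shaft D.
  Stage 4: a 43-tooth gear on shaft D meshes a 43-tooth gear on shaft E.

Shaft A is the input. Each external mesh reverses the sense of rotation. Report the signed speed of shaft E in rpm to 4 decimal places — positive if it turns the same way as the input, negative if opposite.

Stage 1 [16T→67T]: ω = 3421.0000×16/67 = 816.9552 rpm, dir flips to −; running = −816.9552
Stage 2 [89T→34T]: ω = 816.9552×89/34 = 2138.5004 rpm, dir flips to +; running = +2138.5004
Stage 3 [34T→78T]: ω = 2138.5004×34/78 = 932.1669 rpm, dir flips to −; running = −932.1669
Stage 4 [43T→43T]: ω = 932.1669×43/43 = 932.1669 rpm, dir flips to +; running = +932.1669

+932.1669 rpm (same as input, |ω| = 932.1669 rpm)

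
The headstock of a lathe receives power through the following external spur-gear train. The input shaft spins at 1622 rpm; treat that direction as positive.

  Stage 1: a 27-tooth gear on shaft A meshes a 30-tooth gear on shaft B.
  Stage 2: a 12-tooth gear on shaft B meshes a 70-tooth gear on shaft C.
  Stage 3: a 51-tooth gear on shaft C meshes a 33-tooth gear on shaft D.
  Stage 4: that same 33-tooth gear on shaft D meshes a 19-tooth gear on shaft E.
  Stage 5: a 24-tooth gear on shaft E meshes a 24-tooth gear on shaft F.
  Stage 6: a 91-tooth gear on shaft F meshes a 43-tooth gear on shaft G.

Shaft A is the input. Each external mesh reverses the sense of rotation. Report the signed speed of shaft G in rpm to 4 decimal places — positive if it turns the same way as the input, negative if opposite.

Stage 1 [27T→30T]: ω = 1622.0000×27/30 = 1459.8000 rpm, dir flips to −; running = −1459.8000
Stage 2 [12T→70T]: ω = 1459.8000×12/70 = 250.2514 rpm, dir flips to +; running = +250.2514
Stage 3 [51T→33T]: ω = 250.2514×51/33 = 386.7522 rpm, dir flips to −; running = −386.7522
Stage 4 [33T→19T]: ω = 386.7522×33/19 = 671.7275 rpm, dir flips to +; running = +671.7275
Stage 5 [24T→24T]: ω = 671.7275×24/24 = 671.7275 rpm, dir flips to −; running = −671.7275
Stage 6 [91T→43T]: ω = 671.7275×91/43 = 1421.5629 rpm, dir flips to +; running = +1421.5629

+1421.5629 rpm (same as input, |ω| = 1421.5629 rpm)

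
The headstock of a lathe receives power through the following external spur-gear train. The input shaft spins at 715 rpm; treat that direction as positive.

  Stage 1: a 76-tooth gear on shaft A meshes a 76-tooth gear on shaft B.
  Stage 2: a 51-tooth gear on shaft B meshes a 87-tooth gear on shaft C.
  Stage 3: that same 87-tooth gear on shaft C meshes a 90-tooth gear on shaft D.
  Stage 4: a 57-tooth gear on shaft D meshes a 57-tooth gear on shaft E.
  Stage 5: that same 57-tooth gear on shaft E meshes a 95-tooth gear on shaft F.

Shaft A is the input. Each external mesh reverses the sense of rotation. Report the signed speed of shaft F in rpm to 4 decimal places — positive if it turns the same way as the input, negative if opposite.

-243.1000 rpm (opposite to input, |ω| = 243.1000 rpm)

Stage 1 [76T→76T]: ω = 715.0000×76/76 = 715.0000 rpm, dir flips to −; running = −715.0000
Stage 2 [51T→87T]: ω = 715.0000×51/87 = 419.1379 rpm, dir flips to +; running = +419.1379
Stage 3 [87T→90T]: ω = 419.1379×87/90 = 405.1667 rpm, dir flips to −; running = −405.1667
Stage 4 [57T→57T]: ω = 405.1667×57/57 = 405.1667 rpm, dir flips to +; running = +405.1667
Stage 5 [57T→95T]: ω = 405.1667×57/95 = 243.1000 rpm, dir flips to −; running = −243.1000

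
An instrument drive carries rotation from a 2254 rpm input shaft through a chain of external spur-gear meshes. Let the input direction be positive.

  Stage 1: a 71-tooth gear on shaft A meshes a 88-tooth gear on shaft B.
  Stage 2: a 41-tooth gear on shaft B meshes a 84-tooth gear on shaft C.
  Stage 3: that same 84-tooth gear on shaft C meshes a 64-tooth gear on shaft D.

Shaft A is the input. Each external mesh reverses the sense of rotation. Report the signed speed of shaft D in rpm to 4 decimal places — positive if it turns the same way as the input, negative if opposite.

Stage 1 [71T→88T]: ω = 2254.0000×71/88 = 1818.5682 rpm, dir flips to −; running = −1818.5682
Stage 2 [41T→84T]: ω = 1818.5682×41/84 = 887.6345 rpm, dir flips to +; running = +887.6345
Stage 3 [84T→64T]: ω = 887.6345×84/64 = 1165.0202 rpm, dir flips to −; running = −1165.0202

-1165.0202 rpm (opposite to input, |ω| = 1165.0202 rpm)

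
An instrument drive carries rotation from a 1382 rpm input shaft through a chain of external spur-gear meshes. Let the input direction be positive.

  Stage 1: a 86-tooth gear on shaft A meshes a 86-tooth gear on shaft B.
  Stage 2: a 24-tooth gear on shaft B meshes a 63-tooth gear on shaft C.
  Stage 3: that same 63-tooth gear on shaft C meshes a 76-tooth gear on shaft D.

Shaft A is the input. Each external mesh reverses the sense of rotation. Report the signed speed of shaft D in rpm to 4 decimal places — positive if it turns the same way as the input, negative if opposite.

Stage 1 [86T→86T]: ω = 1382.0000×86/86 = 1382.0000 rpm, dir flips to −; running = −1382.0000
Stage 2 [24T→63T]: ω = 1382.0000×24/63 = 526.4762 rpm, dir flips to +; running = +526.4762
Stage 3 [63T→76T]: ω = 526.4762×63/76 = 436.4211 rpm, dir flips to −; running = −436.4211

-436.4211 rpm (opposite to input, |ω| = 436.4211 rpm)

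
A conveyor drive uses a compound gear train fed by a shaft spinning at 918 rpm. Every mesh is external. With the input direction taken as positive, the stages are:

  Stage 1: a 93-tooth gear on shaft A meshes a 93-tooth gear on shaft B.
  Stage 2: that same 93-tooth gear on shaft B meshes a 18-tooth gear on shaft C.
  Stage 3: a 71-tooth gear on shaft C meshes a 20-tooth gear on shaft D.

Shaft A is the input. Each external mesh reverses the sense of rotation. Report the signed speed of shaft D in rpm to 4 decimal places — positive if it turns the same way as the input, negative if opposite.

Stage 1 [93T→93T]: ω = 918.0000×93/93 = 918.0000 rpm, dir flips to −; running = −918.0000
Stage 2 [93T→18T]: ω = 918.0000×93/18 = 4743.0000 rpm, dir flips to +; running = +4743.0000
Stage 3 [71T→20T]: ω = 4743.0000×71/20 = 16837.6500 rpm, dir flips to −; running = −16837.6500

-16837.6500 rpm (opposite to input, |ω| = 16837.6500 rpm)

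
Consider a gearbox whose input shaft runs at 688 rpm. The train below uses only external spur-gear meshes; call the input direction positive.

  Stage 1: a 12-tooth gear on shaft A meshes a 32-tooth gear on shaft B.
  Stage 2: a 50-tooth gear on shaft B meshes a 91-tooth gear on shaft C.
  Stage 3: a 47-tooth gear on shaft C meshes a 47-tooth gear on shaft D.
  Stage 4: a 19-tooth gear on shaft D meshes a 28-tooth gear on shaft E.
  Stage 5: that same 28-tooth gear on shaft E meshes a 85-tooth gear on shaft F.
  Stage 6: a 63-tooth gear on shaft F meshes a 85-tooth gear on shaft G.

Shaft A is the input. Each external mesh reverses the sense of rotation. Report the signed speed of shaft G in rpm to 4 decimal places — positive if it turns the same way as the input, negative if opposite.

Stage 1 [12T→32T]: ω = 688.0000×12/32 = 258.0000 rpm, dir flips to −; running = −258.0000
Stage 2 [50T→91T]: ω = 258.0000×50/91 = 141.7582 rpm, dir flips to +; running = +141.7582
Stage 3 [47T→47T]: ω = 141.7582×47/47 = 141.7582 rpm, dir flips to −; running = −141.7582
Stage 4 [19T→28T]: ω = 141.7582×19/28 = 96.1931 rpm, dir flips to +; running = +96.1931
Stage 5 [28T→85T]: ω = 96.1931×28/85 = 31.6871 rpm, dir flips to −; running = −31.6871
Stage 6 [63T→85T]: ω = 31.6871×63/85 = 23.4858 rpm, dir flips to +; running = +23.4858

+23.4858 rpm (same as input, |ω| = 23.4858 rpm)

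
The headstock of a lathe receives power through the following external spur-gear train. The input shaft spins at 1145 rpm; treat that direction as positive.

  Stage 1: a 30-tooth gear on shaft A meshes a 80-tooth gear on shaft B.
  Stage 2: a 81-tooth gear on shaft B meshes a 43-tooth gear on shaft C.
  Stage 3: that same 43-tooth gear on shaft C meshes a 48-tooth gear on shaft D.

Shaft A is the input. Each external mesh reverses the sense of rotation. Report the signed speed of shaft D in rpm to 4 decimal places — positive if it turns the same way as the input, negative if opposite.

Stage 1 [30T→80T]: ω = 1145.0000×30/80 = 429.3750 rpm, dir flips to −; running = −429.3750
Stage 2 [81T→43T]: ω = 429.3750×81/43 = 808.8227 rpm, dir flips to +; running = +808.8227
Stage 3 [43T→48T]: ω = 808.8227×43/48 = 724.5703 rpm, dir flips to −; running = −724.5703

-724.5703 rpm (opposite to input, |ω| = 724.5703 rpm)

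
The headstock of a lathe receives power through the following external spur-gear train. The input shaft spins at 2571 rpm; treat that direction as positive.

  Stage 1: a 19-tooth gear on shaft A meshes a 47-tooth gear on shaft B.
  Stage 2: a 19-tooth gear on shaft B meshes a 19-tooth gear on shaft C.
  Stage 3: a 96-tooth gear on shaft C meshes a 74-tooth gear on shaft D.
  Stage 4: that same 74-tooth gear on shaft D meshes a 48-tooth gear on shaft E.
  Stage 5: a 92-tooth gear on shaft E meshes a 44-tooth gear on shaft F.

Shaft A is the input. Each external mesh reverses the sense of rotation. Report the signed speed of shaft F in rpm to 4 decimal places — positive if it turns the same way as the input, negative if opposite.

-4346.3327 rpm (opposite to input, |ω| = 4346.3327 rpm)

Stage 1 [19T→47T]: ω = 2571.0000×19/47 = 1039.3404 rpm, dir flips to −; running = −1039.3404
Stage 2 [19T→19T]: ω = 1039.3404×19/19 = 1039.3404 rpm, dir flips to +; running = +1039.3404
Stage 3 [96T→74T]: ω = 1039.3404×96/74 = 1348.3335 rpm, dir flips to −; running = −1348.3335
Stage 4 [74T→48T]: ω = 1348.3335×74/48 = 2078.6809 rpm, dir flips to +; running = +2078.6809
Stage 5 [92T→44T]: ω = 2078.6809×92/44 = 4346.3327 rpm, dir flips to −; running = −4346.3327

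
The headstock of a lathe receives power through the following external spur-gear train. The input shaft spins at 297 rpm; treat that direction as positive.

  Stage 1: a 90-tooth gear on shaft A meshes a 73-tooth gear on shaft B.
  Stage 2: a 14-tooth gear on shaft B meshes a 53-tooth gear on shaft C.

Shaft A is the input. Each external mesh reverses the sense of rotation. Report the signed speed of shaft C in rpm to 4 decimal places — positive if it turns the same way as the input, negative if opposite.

+96.7227 rpm (same as input, |ω| = 96.7227 rpm)

Stage 1 [90T→73T]: ω = 297.0000×90/73 = 366.1644 rpm, dir flips to −; running = −366.1644
Stage 2 [14T→53T]: ω = 366.1644×14/53 = 96.7227 rpm, dir flips to +; running = +96.7227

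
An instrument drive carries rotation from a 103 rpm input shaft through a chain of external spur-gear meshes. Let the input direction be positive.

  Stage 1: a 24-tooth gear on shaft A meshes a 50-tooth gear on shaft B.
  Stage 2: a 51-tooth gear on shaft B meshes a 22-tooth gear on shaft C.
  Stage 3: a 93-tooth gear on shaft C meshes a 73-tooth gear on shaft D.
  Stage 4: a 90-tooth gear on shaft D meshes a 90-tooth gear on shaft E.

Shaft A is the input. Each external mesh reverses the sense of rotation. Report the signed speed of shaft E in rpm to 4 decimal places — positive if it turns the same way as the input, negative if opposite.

Stage 1 [24T→50T]: ω = 103.0000×24/50 = 49.4400 rpm, dir flips to −; running = −49.4400
Stage 2 [51T→22T]: ω = 49.4400×51/22 = 114.6109 rpm, dir flips to +; running = +114.6109
Stage 3 [93T→73T]: ω = 114.6109×93/73 = 146.0112 rpm, dir flips to −; running = −146.0112
Stage 4 [90T→90T]: ω = 146.0112×90/90 = 146.0112 rpm, dir flips to +; running = +146.0112

+146.0112 rpm (same as input, |ω| = 146.0112 rpm)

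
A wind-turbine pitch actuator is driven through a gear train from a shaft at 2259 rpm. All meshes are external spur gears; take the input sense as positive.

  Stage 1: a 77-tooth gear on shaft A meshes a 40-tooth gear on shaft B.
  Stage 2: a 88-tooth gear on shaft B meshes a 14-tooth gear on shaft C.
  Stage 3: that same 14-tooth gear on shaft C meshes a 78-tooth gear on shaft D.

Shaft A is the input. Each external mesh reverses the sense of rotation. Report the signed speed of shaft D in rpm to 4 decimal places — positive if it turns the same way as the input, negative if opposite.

Stage 1 [77T→40T]: ω = 2259.0000×77/40 = 4348.5750 rpm, dir flips to −; running = −4348.5750
Stage 2 [88T→14T]: ω = 4348.5750×88/14 = 27333.9000 rpm, dir flips to +; running = +27333.9000
Stage 3 [14T→78T]: ω = 27333.9000×14/78 = 4906.0846 rpm, dir flips to −; running = −4906.0846

-4906.0846 rpm (opposite to input, |ω| = 4906.0846 rpm)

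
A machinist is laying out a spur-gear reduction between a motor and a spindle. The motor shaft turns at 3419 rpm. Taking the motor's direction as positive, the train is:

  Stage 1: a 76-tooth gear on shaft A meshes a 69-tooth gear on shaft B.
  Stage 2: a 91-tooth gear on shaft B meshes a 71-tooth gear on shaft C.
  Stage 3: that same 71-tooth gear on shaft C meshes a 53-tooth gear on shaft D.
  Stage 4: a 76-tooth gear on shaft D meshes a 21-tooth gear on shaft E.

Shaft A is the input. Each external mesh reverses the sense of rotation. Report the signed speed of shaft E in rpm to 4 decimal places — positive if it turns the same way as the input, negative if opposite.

+23400.4076 rpm (same as input, |ω| = 23400.4076 rpm)

Stage 1 [76T→69T]: ω = 3419.0000×76/69 = 3765.8551 rpm, dir flips to −; running = −3765.8551
Stage 2 [91T→71T]: ω = 3765.8551×91/71 = 4826.6593 rpm, dir flips to +; running = +4826.6593
Stage 3 [71T→53T]: ω = 4826.6593×71/53 = 6465.9021 rpm, dir flips to −; running = −6465.9021
Stage 4 [76T→21T]: ω = 6465.9021×76/21 = 23400.4076 rpm, dir flips to +; running = +23400.4076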